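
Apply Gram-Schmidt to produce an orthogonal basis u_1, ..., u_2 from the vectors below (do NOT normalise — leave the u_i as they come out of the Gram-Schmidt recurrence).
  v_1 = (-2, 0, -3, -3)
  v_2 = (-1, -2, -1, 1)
Orthogonal basis:
  u_1 = (-2, 0, -3, -3)
  u_2 = (-9/11, -2, -8/11, 14/11)

Apply the Gram-Schmidt recurrence
  u_1 = v_1
  u_i = v_i − Σ_{j<i} ((v_i · u_j) / (u_j · u_j)) · u_j.

Step by step this gives:
  u_1 = (-2, 0, -3, -3)
  u_2 = (-9/11, -2, -8/11, 14/11)

Orthogonality check:
  u_2 · u_1 = 0 (should be 0)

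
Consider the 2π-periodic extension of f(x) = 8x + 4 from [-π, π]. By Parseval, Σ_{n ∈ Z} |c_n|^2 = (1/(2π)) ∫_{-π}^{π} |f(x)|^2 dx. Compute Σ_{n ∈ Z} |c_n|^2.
Σ |c_n|^2 = 64π^2/3 + 16

Expand and integrate term by term over [-π, π]:
  ∫ (8x)^2 dx = 64·(2π^3/3); ∫ 2·8·(4)·x dx = 0 (odd integrand); ∫ 4^2 dx = 16·2π.
So (1/(2π)) ∫_{-π}^{π} (8x + 4)^2 dx = 64π^2/3 + 16 = 64π^2/3 + 16.
Parseval ⇒ Σ |c_n|^2 = 64π^2/3 + 16.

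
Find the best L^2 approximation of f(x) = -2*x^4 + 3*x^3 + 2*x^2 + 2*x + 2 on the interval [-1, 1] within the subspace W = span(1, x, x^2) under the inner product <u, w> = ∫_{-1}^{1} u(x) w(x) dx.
g(x) = 2*x^2/7 + 19*x/5 + 76/35

The best approximation g ∈ W is the orthogonal projection of f onto W. Writing g = a_0 + a_1 x + a_2 x^2, the coefficients solve the normal equations G · a = b where
  G_{ij} = <φ_i, φ_j> and b_i = <f, φ_i>, with φ_0 = 1, φ_1 = x, φ_2 = x^2.
G =
  [2, 0, 2/3]
  [0, 2/3, 0]
  [2/3, 0, 2/5],
b = (68/15, 38/15, 164/105).
Solving gives a_0 = 76/35, a_1 = 19/5, a_2 = 2/7, so
  g(x) = 2*x^2/7 + 19*x/5 + 76/35.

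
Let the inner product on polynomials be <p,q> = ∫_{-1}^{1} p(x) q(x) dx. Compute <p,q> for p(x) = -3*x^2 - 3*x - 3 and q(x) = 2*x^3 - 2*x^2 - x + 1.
<p,q> = -2

Expand the product: p(x)·q(x) = -6*x^5 + 3*x^3 + 6*x^2 - 3.
∫_{-1}^{1} of each monomial x^k gives [2/(k+1) if k even, 0 if k odd]. Integrating term-by-term (or equivalently evaluating the antiderivative F(x) = -x^6 + 3*x^4/4 + 2*x^3 - 3*x at the endpoints):
  F(1) − F(−1) = -5/4 − (3/4) = -2.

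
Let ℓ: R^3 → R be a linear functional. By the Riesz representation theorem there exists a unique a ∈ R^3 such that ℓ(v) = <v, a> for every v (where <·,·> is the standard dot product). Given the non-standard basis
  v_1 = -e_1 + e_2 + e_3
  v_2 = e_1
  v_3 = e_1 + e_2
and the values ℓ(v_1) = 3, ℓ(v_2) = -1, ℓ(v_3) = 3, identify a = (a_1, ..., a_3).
a = (-1, 4, -2)

Write a = (a_1, ..., a_3) in the standard basis. For each basis vector v_i, ℓ(v_i) = <v_i, a> is a linear equation in the a_j's. Collect the n equations into a matrix system V a = ℓ, where row i of V is v_i (expressed in the standard basis). Since V is invertible (lower-triangular with 1s on the diagonal, up to permutation), solve by back-substitution:
  V =
[[-1, 1, 1],
 [1, 0, 0],
 [1, 1, 0]]
  V a = (3, -1, 3)
Solving gives a = (-1, 4, -2).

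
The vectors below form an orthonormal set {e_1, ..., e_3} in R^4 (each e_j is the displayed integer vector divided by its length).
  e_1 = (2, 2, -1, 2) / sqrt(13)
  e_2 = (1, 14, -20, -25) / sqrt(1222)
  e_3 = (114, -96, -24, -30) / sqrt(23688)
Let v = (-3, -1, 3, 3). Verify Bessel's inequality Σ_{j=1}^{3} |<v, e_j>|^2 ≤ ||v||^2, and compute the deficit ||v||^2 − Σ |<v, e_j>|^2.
Σ |<v, e_j>|^2 = 195/7; ||v||^2 = 28; deficit = 1/7

Write each e_j = u_j / sqrt(<u_j, u_j>) where u_j is the displayed integer vector. Then <v, e_j> = <v, u_j> / sqrt(<u_j, u_j>), so |<v, e_j>|^2 = <v, u_j>^2 / <u_j, u_j>.
Coefficients: <v, e_1> = -5/sqrt(13), <v, e_2> = -152/sqrt(1222), <v, e_3> = -408/sqrt(23688).
Square and sum: Σ |<v, e_j>|^2 = 195/7.
Compute ||v||^2 = v·v = 28.
Deficit = 28 − 195/7 = 1/7 ≥ 0, confirming Bessel's inequality. (The deficit equals ||v − Σ <v,e_j> e_j||^2, the squared distance from v to span{e_j}.)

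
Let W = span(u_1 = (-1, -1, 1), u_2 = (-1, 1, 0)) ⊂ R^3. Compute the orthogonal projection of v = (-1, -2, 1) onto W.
proj_W(v) = (-5/6, -11/6, 4/3)

Set up U = [u_1 | ... | u_2] ∈ R^(3×2). The projector onto W = col(U) is P = U (U^T U)^(-1) U^T.
Compute U^T U =
  [3, 0]
  [0, 2],
and U^T v = (4, -1).
Solve U^T U · c = U^T v for the coefficients: c = (4/3, -1/2). The projection is proj_W(v) = U c.
Check: (v - proj_W(v)) · u_1 = 0  (should be 0).
Check: (v - proj_W(v)) · u_2 = 0  (should be 0).
Result: proj_W(v) = (-5/6, -11/6, 4/3).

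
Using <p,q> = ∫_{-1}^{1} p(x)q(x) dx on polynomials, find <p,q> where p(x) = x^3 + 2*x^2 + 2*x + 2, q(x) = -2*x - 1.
<p,q> = -44/5

Expand the product: p(x)·q(x) = -2*x^4 - 5*x^3 - 6*x^2 - 6*x - 2.
∫_{-1}^{1} of each monomial x^k gives [2/(k+1) if k even, 0 if k odd]. Integrating term-by-term (or equivalently evaluating the antiderivative F(x) = -2*x^5/5 - 5*x^4/4 - 2*x^3 - 3*x^2 - 2*x at the endpoints):
  F(1) − F(−1) = -173/20 − (3/20) = -44/5.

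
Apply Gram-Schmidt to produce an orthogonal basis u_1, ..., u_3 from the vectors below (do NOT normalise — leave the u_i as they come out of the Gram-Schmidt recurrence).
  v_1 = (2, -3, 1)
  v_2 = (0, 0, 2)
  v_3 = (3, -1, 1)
Orthogonal basis:
  u_1 = (2, -3, 1)
  u_2 = (-2/7, 3/7, 13/7)
  u_3 = (21/13, 14/13, 0)

Apply the Gram-Schmidt recurrence
  u_1 = v_1
  u_i = v_i − Σ_{j<i} ((v_i · u_j) / (u_j · u_j)) · u_j.

Step by step this gives:
  u_1 = (2, -3, 1)
  u_2 = (-2/7, 3/7, 13/7)
  u_3 = (21/13, 14/13, 0)

Orthogonality check:
  u_2 · u_1 = 0 (should be 0)
  u_3 · u_1 = 0 (should be 0)
  u_3 · u_2 = 0 (should be 0)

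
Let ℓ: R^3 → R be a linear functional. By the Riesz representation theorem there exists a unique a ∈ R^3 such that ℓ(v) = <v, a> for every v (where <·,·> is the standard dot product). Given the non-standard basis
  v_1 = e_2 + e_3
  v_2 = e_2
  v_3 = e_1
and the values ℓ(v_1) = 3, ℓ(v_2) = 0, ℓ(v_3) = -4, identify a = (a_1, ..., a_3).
a = (-4, 0, 3)

Write a = (a_1, ..., a_3) in the standard basis. For each basis vector v_i, ℓ(v_i) = <v_i, a> is a linear equation in the a_j's. Collect the n equations into a matrix system V a = ℓ, where row i of V is v_i (expressed in the standard basis). Since V is invertible (lower-triangular with 1s on the diagonal, up to permutation), solve by back-substitution:
  V =
[[0, 1, 1],
 [0, 1, 0],
 [1, 0, 0]]
  V a = (3, 0, -4)
Solving gives a = (-4, 0, 3).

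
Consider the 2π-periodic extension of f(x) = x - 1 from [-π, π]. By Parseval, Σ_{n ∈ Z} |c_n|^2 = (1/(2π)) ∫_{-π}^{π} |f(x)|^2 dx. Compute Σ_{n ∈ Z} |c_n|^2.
Σ |c_n|^2 = π^2/3 + 1

Expand and integrate term by term over [-π, π]:
  ∫ (x)^2 dx = 1·(2π^3/3); ∫ 2·1·(-1)·x dx = 0 (odd integrand); ∫ (-1)^2 dx = 1·2π.
So (1/(2π)) ∫_{-π}^{π} (x - 1)^2 dx = 1π^2/3 + 1 = π^2/3 + 1.
Parseval ⇒ Σ |c_n|^2 = π^2/3 + 1.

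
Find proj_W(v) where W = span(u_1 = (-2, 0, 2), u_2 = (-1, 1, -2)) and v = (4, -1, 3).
proj_W(v) = (40/11, -23/11, 29/11)

Set up U = [u_1 | ... | u_2] ∈ R^(3×2). The projector onto W = col(U) is P = U (U^T U)^(-1) U^T.
Compute U^T U =
  [8, -2]
  [-2, 6],
and U^T v = (-2, -11).
Solve U^T U · c = U^T v for the coefficients: c = (-17/22, -23/11). The projection is proj_W(v) = U c.
Check: (v - proj_W(v)) · u_1 = 0  (should be 0).
Check: (v - proj_W(v)) · u_2 = 0  (should be 0).
Result: proj_W(v) = (40/11, -23/11, 29/11).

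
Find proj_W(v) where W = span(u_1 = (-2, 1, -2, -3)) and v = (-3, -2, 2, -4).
proj_W(v) = (-4/3, 2/3, -4/3, -2)

Set up U = [u_1 | ... | u_1] ∈ R^(4×1). The projector onto W = col(U) is P = U (U^T U)^(-1) U^T.
Compute U^T U =
  [18],
and U^T v = (12).
Solve U^T U · c = U^T v for the coefficients: c = (2/3). The projection is proj_W(v) = U c.
Check: (v - proj_W(v)) · u_1 = 0  (should be 0).
Result: proj_W(v) = (-4/3, 2/3, -4/3, -2).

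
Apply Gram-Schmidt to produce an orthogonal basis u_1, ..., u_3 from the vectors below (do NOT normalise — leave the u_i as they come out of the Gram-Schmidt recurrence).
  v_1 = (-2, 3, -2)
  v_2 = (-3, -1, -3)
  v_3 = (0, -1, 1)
Orthogonal basis:
  u_1 = (-2, 3, -2)
  u_2 = (-33/17, -44/17, -33/17)
  u_3 = (-1/2, 0, 1/2)

Apply the Gram-Schmidt recurrence
  u_1 = v_1
  u_i = v_i − Σ_{j<i} ((v_i · u_j) / (u_j · u_j)) · u_j.

Step by step this gives:
  u_1 = (-2, 3, -2)
  u_2 = (-33/17, -44/17, -33/17)
  u_3 = (-1/2, 0, 1/2)

Orthogonality check:
  u_2 · u_1 = 0 (should be 0)
  u_3 · u_1 = 0 (should be 0)
  u_3 · u_2 = 0 (should be 0)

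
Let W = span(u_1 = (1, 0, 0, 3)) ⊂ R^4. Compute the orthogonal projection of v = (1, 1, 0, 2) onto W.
proj_W(v) = (7/10, 0, 0, 21/10)

Set up U = [u_1 | ... | u_1] ∈ R^(4×1). The projector onto W = col(U) is P = U (U^T U)^(-1) U^T.
Compute U^T U =
  [10],
and U^T v = (7).
Solve U^T U · c = U^T v for the coefficients: c = (7/10). The projection is proj_W(v) = U c.
Check: (v - proj_W(v)) · u_1 = 0  (should be 0).
Result: proj_W(v) = (7/10, 0, 0, 21/10).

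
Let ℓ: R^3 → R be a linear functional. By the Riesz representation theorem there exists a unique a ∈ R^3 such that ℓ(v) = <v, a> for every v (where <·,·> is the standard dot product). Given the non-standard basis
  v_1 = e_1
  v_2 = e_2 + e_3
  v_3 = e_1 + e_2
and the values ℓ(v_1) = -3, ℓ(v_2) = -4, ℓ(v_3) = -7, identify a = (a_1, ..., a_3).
a = (-3, -4, 0)

Write a = (a_1, ..., a_3) in the standard basis. For each basis vector v_i, ℓ(v_i) = <v_i, a> is a linear equation in the a_j's. Collect the n equations into a matrix system V a = ℓ, where row i of V is v_i (expressed in the standard basis). Since V is invertible (lower-triangular with 1s on the diagonal, up to permutation), solve by back-substitution:
  V =
[[1, 0, 0],
 [0, 1, 1],
 [1, 1, 0]]
  V a = (-3, -4, -7)
Solving gives a = (-3, -4, 0).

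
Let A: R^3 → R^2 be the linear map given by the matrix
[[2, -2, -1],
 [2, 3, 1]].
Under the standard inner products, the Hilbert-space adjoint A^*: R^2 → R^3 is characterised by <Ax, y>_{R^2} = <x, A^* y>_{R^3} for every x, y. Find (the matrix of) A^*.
A^* = A^T =
[[2, 2],
 [-2, 3],
 [-1, 1]]

For real matrices with standard dot products, the defining identity <Ax, y> = <x, A^* y> gives (Ax)^T y = x^T (A^*) y, i.e. x^T A^T y = x^T (A^*) y. Since this holds for all x, y, we must have A^* = A^T. Therefore
A^* =
[[2, 2],
 [-2, 3],
 [-1, 1]].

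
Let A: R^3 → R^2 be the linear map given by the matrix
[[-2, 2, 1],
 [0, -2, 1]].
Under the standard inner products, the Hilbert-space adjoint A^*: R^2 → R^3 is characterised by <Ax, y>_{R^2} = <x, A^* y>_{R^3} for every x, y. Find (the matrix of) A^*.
A^* = A^T =
[[-2, 0],
 [2, -2],
 [1, 1]]

For real matrices with standard dot products, the defining identity <Ax, y> = <x, A^* y> gives (Ax)^T y = x^T (A^*) y, i.e. x^T A^T y = x^T (A^*) y. Since this holds for all x, y, we must have A^* = A^T. Therefore
A^* =
[[-2, 0],
 [2, -2],
 [1, 1]].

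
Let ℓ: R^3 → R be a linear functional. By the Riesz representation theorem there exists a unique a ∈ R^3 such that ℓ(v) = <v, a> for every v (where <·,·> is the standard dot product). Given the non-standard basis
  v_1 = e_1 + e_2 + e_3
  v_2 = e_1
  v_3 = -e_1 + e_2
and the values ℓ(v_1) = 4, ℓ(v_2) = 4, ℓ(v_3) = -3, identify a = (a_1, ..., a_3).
a = (4, 1, -1)

Write a = (a_1, ..., a_3) in the standard basis. For each basis vector v_i, ℓ(v_i) = <v_i, a> is a linear equation in the a_j's. Collect the n equations into a matrix system V a = ℓ, where row i of V is v_i (expressed in the standard basis). Since V is invertible (lower-triangular with 1s on the diagonal, up to permutation), solve by back-substitution:
  V =
[[1, 1, 1],
 [1, 0, 0],
 [-1, 1, 0]]
  V a = (4, 4, -3)
Solving gives a = (4, 1, -1).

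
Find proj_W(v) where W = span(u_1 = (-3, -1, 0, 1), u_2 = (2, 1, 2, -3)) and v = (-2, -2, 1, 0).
proj_W(v) = (-120/49, -34/49, 36/49, -2/49)

Set up U = [u_1 | ... | u_2] ∈ R^(4×2). The projector onto W = col(U) is P = U (U^T U)^(-1) U^T.
Compute U^T U =
  [11, -10]
  [-10, 18],
and U^T v = (8, -4).
Solve U^T U · c = U^T v for the coefficients: c = (52/49, 18/49). The projection is proj_W(v) = U c.
Check: (v - proj_W(v)) · u_1 = 0  (should be 0).
Check: (v - proj_W(v)) · u_2 = 0  (should be 0).
Result: proj_W(v) = (-120/49, -34/49, 36/49, -2/49).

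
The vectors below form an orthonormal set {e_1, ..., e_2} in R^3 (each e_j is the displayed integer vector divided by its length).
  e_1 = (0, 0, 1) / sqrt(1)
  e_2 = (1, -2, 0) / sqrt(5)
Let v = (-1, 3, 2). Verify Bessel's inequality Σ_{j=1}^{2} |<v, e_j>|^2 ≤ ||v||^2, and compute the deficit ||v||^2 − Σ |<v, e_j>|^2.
Σ |<v, e_j>|^2 = 69/5; ||v||^2 = 14; deficit = 1/5

Write each e_j = u_j / sqrt(<u_j, u_j>) where u_j is the displayed integer vector. Then <v, e_j> = <v, u_j> / sqrt(<u_j, u_j>), so |<v, e_j>|^2 = <v, u_j>^2 / <u_j, u_j>.
Coefficients: <v, e_1> = 2/sqrt(1), <v, e_2> = -7/sqrt(5).
Square and sum: Σ |<v, e_j>|^2 = 69/5.
Compute ||v||^2 = v·v = 14.
Deficit = 14 − 69/5 = 1/5 ≥ 0, confirming Bessel's inequality. (The deficit equals ||v − Σ <v,e_j> e_j||^2, the squared distance from v to span{e_j}.)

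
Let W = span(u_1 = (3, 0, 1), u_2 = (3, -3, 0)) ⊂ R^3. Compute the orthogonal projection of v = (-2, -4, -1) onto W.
proj_W(v) = (-19/11, -41/11, -20/11)

Set up U = [u_1 | ... | u_2] ∈ R^(3×2). The projector onto W = col(U) is P = U (U^T U)^(-1) U^T.
Compute U^T U =
  [10, 9]
  [9, 18],
and U^T v = (-7, 6).
Solve U^T U · c = U^T v for the coefficients: c = (-20/11, 41/33). The projection is proj_W(v) = U c.
Check: (v - proj_W(v)) · u_1 = 0  (should be 0).
Check: (v - proj_W(v)) · u_2 = 0  (should be 0).
Result: proj_W(v) = (-19/11, -41/11, -20/11).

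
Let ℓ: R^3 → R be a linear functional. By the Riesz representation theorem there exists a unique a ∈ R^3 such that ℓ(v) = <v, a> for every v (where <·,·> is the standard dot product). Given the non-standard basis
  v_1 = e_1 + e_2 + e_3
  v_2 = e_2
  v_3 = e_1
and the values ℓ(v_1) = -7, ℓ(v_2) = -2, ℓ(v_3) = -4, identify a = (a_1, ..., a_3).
a = (-4, -2, -1)

Write a = (a_1, ..., a_3) in the standard basis. For each basis vector v_i, ℓ(v_i) = <v_i, a> is a linear equation in the a_j's. Collect the n equations into a matrix system V a = ℓ, where row i of V is v_i (expressed in the standard basis). Since V is invertible (lower-triangular with 1s on the diagonal, up to permutation), solve by back-substitution:
  V =
[[1, 1, 1],
 [0, 1, 0],
 [1, 0, 0]]
  V a = (-7, -2, -4)
Solving gives a = (-4, -2, -1).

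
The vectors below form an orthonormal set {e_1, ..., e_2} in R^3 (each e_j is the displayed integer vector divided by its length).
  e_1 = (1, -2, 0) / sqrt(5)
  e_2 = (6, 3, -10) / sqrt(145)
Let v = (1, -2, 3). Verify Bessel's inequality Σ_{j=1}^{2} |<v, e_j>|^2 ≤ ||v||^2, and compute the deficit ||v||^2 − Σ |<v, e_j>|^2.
Σ |<v, e_j>|^2 = 325/29; ||v||^2 = 14; deficit = 81/29

Write each e_j = u_j / sqrt(<u_j, u_j>) where u_j is the displayed integer vector. Then <v, e_j> = <v, u_j> / sqrt(<u_j, u_j>), so |<v, e_j>|^2 = <v, u_j>^2 / <u_j, u_j>.
Coefficients: <v, e_1> = 5/sqrt(5), <v, e_2> = -30/sqrt(145).
Square and sum: Σ |<v, e_j>|^2 = 325/29.
Compute ||v||^2 = v·v = 14.
Deficit = 14 − 325/29 = 81/29 ≥ 0, confirming Bessel's inequality. (The deficit equals ||v − Σ <v,e_j> e_j||^2, the squared distance from v to span{e_j}.)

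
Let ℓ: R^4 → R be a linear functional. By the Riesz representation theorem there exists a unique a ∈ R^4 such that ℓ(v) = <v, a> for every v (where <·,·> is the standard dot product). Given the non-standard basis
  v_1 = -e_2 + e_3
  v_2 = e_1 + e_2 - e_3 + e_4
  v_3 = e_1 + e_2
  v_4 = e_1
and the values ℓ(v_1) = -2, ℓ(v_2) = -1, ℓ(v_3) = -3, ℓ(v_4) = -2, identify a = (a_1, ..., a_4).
a = (-2, -1, -3, -1)

Write a = (a_1, ..., a_4) in the standard basis. For each basis vector v_i, ℓ(v_i) = <v_i, a> is a linear equation in the a_j's. Collect the n equations into a matrix system V a = ℓ, where row i of V is v_i (expressed in the standard basis). Since V is invertible (lower-triangular with 1s on the diagonal, up to permutation), solve by back-substitution:
  V =
[[0, -1, 1, 0],
 [1, 1, -1, 1],
 [1, 1, 0, 0],
 [1, 0, 0, 0]]
  V a = (-2, -1, -3, -2)
Solving gives a = (-2, -1, -3, -1).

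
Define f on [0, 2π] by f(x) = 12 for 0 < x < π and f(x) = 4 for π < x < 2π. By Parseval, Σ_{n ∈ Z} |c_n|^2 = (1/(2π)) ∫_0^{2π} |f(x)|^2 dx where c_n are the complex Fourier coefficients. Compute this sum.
Σ |c_n|^2 = 80

Parseval equates the L^2 energy of f (normalised by 1/(2π)) with the ℓ^2 sum of its Fourier coefficients: (1/(2π)) ∫_0^{2π} |f|^2 = Σ |c_n|^2.
Compute the left side: (1/(2π)) [∫_0^π 12^2 dx + ∫_π^{2π} 4^2 dx] = (1/(2π)) · (144π + 16π) = (144 + 16)/2 = 80.
So Σ_{n ∈ Z} |c_n|^2 = 80.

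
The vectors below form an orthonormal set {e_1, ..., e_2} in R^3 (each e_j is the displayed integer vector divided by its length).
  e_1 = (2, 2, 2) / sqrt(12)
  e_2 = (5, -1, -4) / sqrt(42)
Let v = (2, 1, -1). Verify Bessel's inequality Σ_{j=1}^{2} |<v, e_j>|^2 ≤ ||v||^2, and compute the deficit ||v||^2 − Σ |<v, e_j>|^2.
Σ |<v, e_j>|^2 = 75/14; ||v||^2 = 6; deficit = 9/14

Write each e_j = u_j / sqrt(<u_j, u_j>) where u_j is the displayed integer vector. Then <v, e_j> = <v, u_j> / sqrt(<u_j, u_j>), so |<v, e_j>|^2 = <v, u_j>^2 / <u_j, u_j>.
Coefficients: <v, e_1> = 4/sqrt(12), <v, e_2> = 13/sqrt(42).
Square and sum: Σ |<v, e_j>|^2 = 75/14.
Compute ||v||^2 = v·v = 6.
Deficit = 6 − 75/14 = 9/14 ≥ 0, confirming Bessel's inequality. (The deficit equals ||v − Σ <v,e_j> e_j||^2, the squared distance from v to span{e_j}.)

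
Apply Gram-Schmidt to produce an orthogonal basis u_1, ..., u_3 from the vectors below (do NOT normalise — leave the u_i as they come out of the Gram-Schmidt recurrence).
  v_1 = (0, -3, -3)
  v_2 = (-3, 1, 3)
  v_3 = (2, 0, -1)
Orthogonal basis:
  u_1 = (0, -3, -3)
  u_2 = (-3, -1, 1)
  u_3 = (1/11, -3/22, 3/22)

Apply the Gram-Schmidt recurrence
  u_1 = v_1
  u_i = v_i − Σ_{j<i} ((v_i · u_j) / (u_j · u_j)) · u_j.

Step by step this gives:
  u_1 = (0, -3, -3)
  u_2 = (-3, -1, 1)
  u_3 = (1/11, -3/22, 3/22)

Orthogonality check:
  u_2 · u_1 = 0 (should be 0)
  u_3 · u_1 = 0 (should be 0)
  u_3 · u_2 = 0 (should be 0)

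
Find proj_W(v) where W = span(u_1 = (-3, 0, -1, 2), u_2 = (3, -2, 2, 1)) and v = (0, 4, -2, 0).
proj_W(v) = (-26/19, 100/57, -4/3, -98/57)

Set up U = [u_1 | ... | u_2] ∈ R^(4×2). The projector onto W = col(U) is P = U (U^T U)^(-1) U^T.
Compute U^T U =
  [14, -9]
  [-9, 18],
and U^T v = (2, -12).
Solve U^T U · c = U^T v for the coefficients: c = (-8/19, -50/57). The projection is proj_W(v) = U c.
Check: (v - proj_W(v)) · u_1 = 0  (should be 0).
Check: (v - proj_W(v)) · u_2 = 0  (should be 0).
Result: proj_W(v) = (-26/19, 100/57, -4/3, -98/57).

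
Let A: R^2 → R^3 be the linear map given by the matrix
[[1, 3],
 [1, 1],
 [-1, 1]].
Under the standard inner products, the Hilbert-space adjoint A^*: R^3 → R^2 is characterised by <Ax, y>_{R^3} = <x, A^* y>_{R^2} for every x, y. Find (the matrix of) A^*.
A^* = A^T =
[[1, 1, -1],
 [3, 1, 1]]

For real matrices with standard dot products, the defining identity <Ax, y> = <x, A^* y> gives (Ax)^T y = x^T (A^*) y, i.e. x^T A^T y = x^T (A^*) y. Since this holds for all x, y, we must have A^* = A^T. Therefore
A^* =
[[1, 1, -1],
 [3, 1, 1]].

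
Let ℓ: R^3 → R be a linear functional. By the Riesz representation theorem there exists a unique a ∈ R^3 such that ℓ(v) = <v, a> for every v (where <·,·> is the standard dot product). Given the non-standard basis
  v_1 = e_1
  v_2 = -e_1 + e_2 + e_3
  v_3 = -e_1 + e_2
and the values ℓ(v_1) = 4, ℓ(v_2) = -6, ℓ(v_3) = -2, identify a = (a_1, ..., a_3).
a = (4, 2, -4)

Write a = (a_1, ..., a_3) in the standard basis. For each basis vector v_i, ℓ(v_i) = <v_i, a> is a linear equation in the a_j's. Collect the n equations into a matrix system V a = ℓ, where row i of V is v_i (expressed in the standard basis). Since V is invertible (lower-triangular with 1s on the diagonal, up to permutation), solve by back-substitution:
  V =
[[1, 0, 0],
 [-1, 1, 1],
 [-1, 1, 0]]
  V a = (4, -6, -2)
Solving gives a = (4, 2, -4).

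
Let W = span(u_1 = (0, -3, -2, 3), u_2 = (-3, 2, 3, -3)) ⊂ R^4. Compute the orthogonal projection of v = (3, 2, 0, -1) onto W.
proj_W(v) = (699/241, 497/241, -57/241, -264/241)

Set up U = [u_1 | ... | u_2] ∈ R^(4×2). The projector onto W = col(U) is P = U (U^T U)^(-1) U^T.
Compute U^T U =
  [22, -21]
  [-21, 31],
and U^T v = (-9, -2).
Solve U^T U · c = U^T v for the coefficients: c = (-321/241, -233/241). The projection is proj_W(v) = U c.
Check: (v - proj_W(v)) · u_1 = 0  (should be 0).
Check: (v - proj_W(v)) · u_2 = 0  (should be 0).
Result: proj_W(v) = (699/241, 497/241, -57/241, -264/241).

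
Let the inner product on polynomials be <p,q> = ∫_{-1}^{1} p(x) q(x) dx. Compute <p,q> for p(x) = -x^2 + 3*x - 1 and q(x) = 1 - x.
<p,q> = -14/3

Expand the product: p(x)·q(x) = x^3 - 4*x^2 + 4*x - 1.
∫_{-1}^{1} of each monomial x^k gives [2/(k+1) if k even, 0 if k odd]. Integrating term-by-term (or equivalently evaluating the antiderivative F(x) = x^4/4 - 4*x^3/3 + 2*x^2 - x at the endpoints):
  F(1) − F(−1) = -1/12 − (55/12) = -14/3.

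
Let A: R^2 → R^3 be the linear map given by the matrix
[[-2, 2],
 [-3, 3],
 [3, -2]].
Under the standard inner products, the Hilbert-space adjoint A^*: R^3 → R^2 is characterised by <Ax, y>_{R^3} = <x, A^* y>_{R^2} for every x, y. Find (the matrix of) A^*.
A^* = A^T =
[[-2, -3, 3],
 [2, 3, -2]]

For real matrices with standard dot products, the defining identity <Ax, y> = <x, A^* y> gives (Ax)^T y = x^T (A^*) y, i.e. x^T A^T y = x^T (A^*) y. Since this holds for all x, y, we must have A^* = A^T. Therefore
A^* =
[[-2, -3, 3],
 [2, 3, -2]].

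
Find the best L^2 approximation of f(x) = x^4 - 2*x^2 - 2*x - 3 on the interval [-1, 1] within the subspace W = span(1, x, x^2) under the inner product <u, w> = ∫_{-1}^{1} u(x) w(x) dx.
g(x) = -8*x^2/7 - 2*x - 108/35

The best approximation g ∈ W is the orthogonal projection of f onto W. Writing g = a_0 + a_1 x + a_2 x^2, the coefficients solve the normal equations G · a = b where
  G_{ij} = <φ_i, φ_j> and b_i = <f, φ_i>, with φ_0 = 1, φ_1 = x, φ_2 = x^2.
G =
  [2, 0, 2/3]
  [0, 2/3, 0]
  [2/3, 0, 2/5],
b = (-104/15, -4/3, -88/35).
Solving gives a_0 = -108/35, a_1 = -2, a_2 = -8/7, so
  g(x) = -8*x^2/7 - 2*x - 108/35.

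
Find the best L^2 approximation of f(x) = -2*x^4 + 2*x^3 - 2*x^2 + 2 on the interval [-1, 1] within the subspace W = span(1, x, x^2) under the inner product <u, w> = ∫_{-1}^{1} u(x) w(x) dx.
g(x) = -26*x^2/7 + 6*x/5 + 76/35

The best approximation g ∈ W is the orthogonal projection of f onto W. Writing g = a_0 + a_1 x + a_2 x^2, the coefficients solve the normal equations G · a = b where
  G_{ij} = <φ_i, φ_j> and b_i = <f, φ_i>, with φ_0 = 1, φ_1 = x, φ_2 = x^2.
G =
  [2, 0, 2/3]
  [0, 2/3, 0]
  [2/3, 0, 2/5],
b = (28/15, 4/5, -4/105).
Solving gives a_0 = 76/35, a_1 = 6/5, a_2 = -26/7, so
  g(x) = -26*x^2/7 + 6*x/5 + 76/35.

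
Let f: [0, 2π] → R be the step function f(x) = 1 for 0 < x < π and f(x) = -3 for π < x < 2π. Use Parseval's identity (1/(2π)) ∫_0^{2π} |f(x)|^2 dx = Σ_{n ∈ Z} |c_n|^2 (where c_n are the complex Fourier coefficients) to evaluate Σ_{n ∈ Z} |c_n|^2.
Σ |c_n|^2 = 5

Parseval equates the L^2 energy of f (normalised by 1/(2π)) with the ℓ^2 sum of its Fourier coefficients: (1/(2π)) ∫_0^{2π} |f|^2 = Σ |c_n|^2.
Compute the left side: (1/(2π)) [∫_0^π 1^2 dx + ∫_π^{2π} (-3)^2 dx] = (1/(2π)) · (1π + 9π) = (1 + 9)/2 = 5.
So Σ_{n ∈ Z} |c_n|^2 = 5.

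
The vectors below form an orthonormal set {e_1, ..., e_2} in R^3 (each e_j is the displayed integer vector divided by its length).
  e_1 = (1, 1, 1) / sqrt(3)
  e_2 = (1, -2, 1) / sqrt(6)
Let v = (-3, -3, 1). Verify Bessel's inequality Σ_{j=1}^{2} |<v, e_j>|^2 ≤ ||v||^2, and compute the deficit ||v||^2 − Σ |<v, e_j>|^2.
Σ |<v, e_j>|^2 = 11; ||v||^2 = 19; deficit = 8

Write each e_j = u_j / sqrt(<u_j, u_j>) where u_j is the displayed integer vector. Then <v, e_j> = <v, u_j> / sqrt(<u_j, u_j>), so |<v, e_j>|^2 = <v, u_j>^2 / <u_j, u_j>.
Coefficients: <v, e_1> = -5/sqrt(3), <v, e_2> = 4/sqrt(6).
Square and sum: Σ |<v, e_j>|^2 = 11.
Compute ||v||^2 = v·v = 19.
Deficit = 19 − 11 = 8 ≥ 0, confirming Bessel's inequality. (The deficit equals ||v − Σ <v,e_j> e_j||^2, the squared distance from v to span{e_j}.)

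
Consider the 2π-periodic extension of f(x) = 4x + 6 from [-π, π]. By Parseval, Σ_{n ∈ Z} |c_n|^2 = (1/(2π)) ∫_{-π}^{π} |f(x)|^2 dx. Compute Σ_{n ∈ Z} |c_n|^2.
Σ |c_n|^2 = 16π^2/3 + 36

Expand and integrate term by term over [-π, π]:
  ∫ (4x)^2 dx = 16·(2π^3/3); ∫ 2·4·(6)·x dx = 0 (odd integrand); ∫ 6^2 dx = 36·2π.
So (1/(2π)) ∫_{-π}^{π} (4x + 6)^2 dx = 16π^2/3 + 36 = 16π^2/3 + 36.
Parseval ⇒ Σ |c_n|^2 = 16π^2/3 + 36.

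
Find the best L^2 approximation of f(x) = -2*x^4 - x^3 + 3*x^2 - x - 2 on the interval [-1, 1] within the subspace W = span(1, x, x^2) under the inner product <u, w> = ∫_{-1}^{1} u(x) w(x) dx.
g(x) = 9*x^2/7 - 8*x/5 - 64/35

The best approximation g ∈ W is the orthogonal projection of f onto W. Writing g = a_0 + a_1 x + a_2 x^2, the coefficients solve the normal equations G · a = b where
  G_{ij} = <φ_i, φ_j> and b_i = <f, φ_i>, with φ_0 = 1, φ_1 = x, φ_2 = x^2.
G =
  [2, 0, 2/3]
  [0, 2/3, 0]
  [2/3, 0, 2/5],
b = (-14/5, -16/15, -74/105).
Solving gives a_0 = -64/35, a_1 = -8/5, a_2 = 9/7, so
  g(x) = 9*x^2/7 - 8*x/5 - 64/35.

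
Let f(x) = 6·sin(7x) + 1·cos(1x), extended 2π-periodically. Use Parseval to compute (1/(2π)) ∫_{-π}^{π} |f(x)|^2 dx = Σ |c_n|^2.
Σ |c_n|^2 = 37/2

Expand |f|^2 and use orthogonality of {sin(nx), cos(mx)} on [-π, π]:
  ∫_{-π}^{π} sin(nx)^2 dx = π, ∫ cos(mx)^2 dx = π, and cross terms integrate to 0.
So ∫_{-π}^{π} f(x)^2 dx = 6^2 · π + 1^2 · π = (36 + 1)π.
Divide by 2π: (36 + 1)/2 = 37/2.
By Parseval, this equals Σ |c_n|^2.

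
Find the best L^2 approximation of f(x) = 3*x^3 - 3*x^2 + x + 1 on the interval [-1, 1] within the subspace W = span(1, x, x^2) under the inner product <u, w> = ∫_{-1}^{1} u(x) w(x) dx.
g(x) = -3*x^2 + 14*x/5 + 1

The best approximation g ∈ W is the orthogonal projection of f onto W. Writing g = a_0 + a_1 x + a_2 x^2, the coefficients solve the normal equations G · a = b where
  G_{ij} = <φ_i, φ_j> and b_i = <f, φ_i>, with φ_0 = 1, φ_1 = x, φ_2 = x^2.
G =
  [2, 0, 2/3]
  [0, 2/3, 0]
  [2/3, 0, 2/5],
b = (0, 28/15, -8/15).
Solving gives a_0 = 1, a_1 = 14/5, a_2 = -3, so
  g(x) = -3*x^2 + 14*x/5 + 1.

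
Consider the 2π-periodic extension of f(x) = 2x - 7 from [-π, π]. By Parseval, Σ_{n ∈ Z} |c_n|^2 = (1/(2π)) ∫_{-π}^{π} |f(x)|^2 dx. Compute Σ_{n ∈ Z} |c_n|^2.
Σ |c_n|^2 = 4π^2/3 + 49

Expand and integrate term by term over [-π, π]:
  ∫ (2x)^2 dx = 4·(2π^3/3); ∫ 2·2·(-7)·x dx = 0 (odd integrand); ∫ (-7)^2 dx = 49·2π.
So (1/(2π)) ∫_{-π}^{π} (2x - 7)^2 dx = 4π^2/3 + 49 = 4π^2/3 + 49.
Parseval ⇒ Σ |c_n|^2 = 4π^2/3 + 49.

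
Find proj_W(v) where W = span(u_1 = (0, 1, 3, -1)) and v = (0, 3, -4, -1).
proj_W(v) = (0, -8/11, -24/11, 8/11)

Set up U = [u_1 | ... | u_1] ∈ R^(4×1). The projector onto W = col(U) is P = U (U^T U)^(-1) U^T.
Compute U^T U =
  [11],
and U^T v = (-8).
Solve U^T U · c = U^T v for the coefficients: c = (-8/11). The projection is proj_W(v) = U c.
Check: (v - proj_W(v)) · u_1 = 0  (should be 0).
Result: proj_W(v) = (0, -8/11, -24/11, 8/11).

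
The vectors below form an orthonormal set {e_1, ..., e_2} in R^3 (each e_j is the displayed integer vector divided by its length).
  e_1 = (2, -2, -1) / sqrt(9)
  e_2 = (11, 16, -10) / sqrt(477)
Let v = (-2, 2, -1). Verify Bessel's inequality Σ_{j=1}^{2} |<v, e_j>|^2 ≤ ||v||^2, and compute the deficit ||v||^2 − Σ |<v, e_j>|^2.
Σ |<v, e_j>|^2 = 333/53; ||v||^2 = 9; deficit = 144/53

Write each e_j = u_j / sqrt(<u_j, u_j>) where u_j is the displayed integer vector. Then <v, e_j> = <v, u_j> / sqrt(<u_j, u_j>), so |<v, e_j>|^2 = <v, u_j>^2 / <u_j, u_j>.
Coefficients: <v, e_1> = -7/sqrt(9), <v, e_2> = 20/sqrt(477).
Square and sum: Σ |<v, e_j>|^2 = 333/53.
Compute ||v||^2 = v·v = 9.
Deficit = 9 − 333/53 = 144/53 ≥ 0, confirming Bessel's inequality. (The deficit equals ||v − Σ <v,e_j> e_j||^2, the squared distance from v to span{e_j}.)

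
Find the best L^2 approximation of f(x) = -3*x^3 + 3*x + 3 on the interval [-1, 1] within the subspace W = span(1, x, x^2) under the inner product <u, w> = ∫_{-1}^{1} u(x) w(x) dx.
g(x) = 6*x/5 + 3

The best approximation g ∈ W is the orthogonal projection of f onto W. Writing g = a_0 + a_1 x + a_2 x^2, the coefficients solve the normal equations G · a = b where
  G_{ij} = <φ_i, φ_j> and b_i = <f, φ_i>, with φ_0 = 1, φ_1 = x, φ_2 = x^2.
G =
  [2, 0, 2/3]
  [0, 2/3, 0]
  [2/3, 0, 2/5],
b = (6, 4/5, 2).
Solving gives a_0 = 3, a_1 = 6/5, a_2 = 0, so
  g(x) = 6*x/5 + 3.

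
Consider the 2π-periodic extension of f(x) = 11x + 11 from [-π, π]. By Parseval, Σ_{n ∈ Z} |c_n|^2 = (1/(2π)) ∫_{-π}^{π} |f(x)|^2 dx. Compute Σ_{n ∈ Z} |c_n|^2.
Σ |c_n|^2 = 121π^2/3 + 121

Expand and integrate term by term over [-π, π]:
  ∫ (11x)^2 dx = 121·(2π^3/3); ∫ 2·11·(11)·x dx = 0 (odd integrand); ∫ 11^2 dx = 121·2π.
So (1/(2π)) ∫_{-π}^{π} (11x + 11)^2 dx = 121π^2/3 + 121 = 121π^2/3 + 121.
Parseval ⇒ Σ |c_n|^2 = 121π^2/3 + 121.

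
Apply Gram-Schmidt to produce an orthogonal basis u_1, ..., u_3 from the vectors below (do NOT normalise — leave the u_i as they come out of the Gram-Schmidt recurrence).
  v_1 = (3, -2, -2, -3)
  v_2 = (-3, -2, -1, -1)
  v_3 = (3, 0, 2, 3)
Orthogonal basis:
  u_1 = (3, -2, -2, -3)
  u_2 = (-3, -2, -1, -1)
  u_3 = (43/65, -424/195, 148/195, 313/195)

Apply the Gram-Schmidt recurrence
  u_1 = v_1
  u_i = v_i − Σ_{j<i} ((v_i · u_j) / (u_j · u_j)) · u_j.

Step by step this gives:
  u_1 = (3, -2, -2, -3)
  u_2 = (-3, -2, -1, -1)
  u_3 = (43/65, -424/195, 148/195, 313/195)

Orthogonality check:
  u_2 · u_1 = 0 (should be 0)
  u_3 · u_1 = 0 (should be 0)
  u_3 · u_2 = 0 (should be 0)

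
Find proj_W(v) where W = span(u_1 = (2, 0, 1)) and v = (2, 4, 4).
proj_W(v) = (16/5, 0, 8/5)

Set up U = [u_1 | ... | u_1] ∈ R^(3×1). The projector onto W = col(U) is P = U (U^T U)^(-1) U^T.
Compute U^T U =
  [5],
and U^T v = (8).
Solve U^T U · c = U^T v for the coefficients: c = (8/5). The projection is proj_W(v) = U c.
Check: (v - proj_W(v)) · u_1 = 0  (should be 0).
Result: proj_W(v) = (16/5, 0, 8/5).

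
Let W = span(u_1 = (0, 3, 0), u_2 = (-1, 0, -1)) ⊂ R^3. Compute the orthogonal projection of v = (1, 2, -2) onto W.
proj_W(v) = (-1/2, 2, -1/2)

Set up U = [u_1 | ... | u_2] ∈ R^(3×2). The projector onto W = col(U) is P = U (U^T U)^(-1) U^T.
Compute U^T U =
  [9, 0]
  [0, 2],
and U^T v = (6, 1).
Solve U^T U · c = U^T v for the coefficients: c = (2/3, 1/2). The projection is proj_W(v) = U c.
Check: (v - proj_W(v)) · u_1 = 0  (should be 0).
Check: (v - proj_W(v)) · u_2 = 0  (should be 0).
Result: proj_W(v) = (-1/2, 2, -1/2).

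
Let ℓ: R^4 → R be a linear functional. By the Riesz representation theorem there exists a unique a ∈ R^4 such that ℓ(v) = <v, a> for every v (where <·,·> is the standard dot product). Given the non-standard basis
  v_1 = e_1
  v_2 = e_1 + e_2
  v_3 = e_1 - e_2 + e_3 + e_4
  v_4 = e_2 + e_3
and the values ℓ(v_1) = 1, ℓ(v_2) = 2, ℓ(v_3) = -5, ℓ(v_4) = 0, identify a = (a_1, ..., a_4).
a = (1, 1, -1, -4)

Write a = (a_1, ..., a_4) in the standard basis. For each basis vector v_i, ℓ(v_i) = <v_i, a> is a linear equation in the a_j's. Collect the n equations into a matrix system V a = ℓ, where row i of V is v_i (expressed in the standard basis). Since V is invertible (lower-triangular with 1s on the diagonal, up to permutation), solve by back-substitution:
  V =
[[1, 0, 0, 0],
 [1, 1, 0, 0],
 [1, -1, 1, 1],
 [0, 1, 1, 0]]
  V a = (1, 2, -5, 0)
Solving gives a = (1, 1, -1, -4).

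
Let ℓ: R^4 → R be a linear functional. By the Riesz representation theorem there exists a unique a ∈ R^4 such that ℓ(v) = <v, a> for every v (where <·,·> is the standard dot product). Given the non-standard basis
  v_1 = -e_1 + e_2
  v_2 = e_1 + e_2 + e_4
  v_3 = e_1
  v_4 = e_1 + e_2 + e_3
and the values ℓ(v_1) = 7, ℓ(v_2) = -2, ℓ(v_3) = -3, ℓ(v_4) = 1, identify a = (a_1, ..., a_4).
a = (-3, 4, 0, -3)

Write a = (a_1, ..., a_4) in the standard basis. For each basis vector v_i, ℓ(v_i) = <v_i, a> is a linear equation in the a_j's. Collect the n equations into a matrix system V a = ℓ, where row i of V is v_i (expressed in the standard basis). Since V is invertible (lower-triangular with 1s on the diagonal, up to permutation), solve by back-substitution:
  V =
[[-1, 1, 0, 0],
 [1, 1, 0, 1],
 [1, 0, 0, 0],
 [1, 1, 1, 0]]
  V a = (7, -2, -3, 1)
Solving gives a = (-3, 4, 0, -3).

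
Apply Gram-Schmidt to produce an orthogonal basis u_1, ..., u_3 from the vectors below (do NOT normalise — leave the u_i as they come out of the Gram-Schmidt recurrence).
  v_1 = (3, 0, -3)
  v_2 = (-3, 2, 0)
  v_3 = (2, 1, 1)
Orthogonal basis:
  u_1 = (3, 0, -3)
  u_2 = (-3/2, 2, -3/2)
  u_3 = (18/17, 27/17, 18/17)

Apply the Gram-Schmidt recurrence
  u_1 = v_1
  u_i = v_i − Σ_{j<i} ((v_i · u_j) / (u_j · u_j)) · u_j.

Step by step this gives:
  u_1 = (3, 0, -3)
  u_2 = (-3/2, 2, -3/2)
  u_3 = (18/17, 27/17, 18/17)

Orthogonality check:
  u_2 · u_1 = 0 (should be 0)
  u_3 · u_1 = 0 (should be 0)
  u_3 · u_2 = 0 (should be 0)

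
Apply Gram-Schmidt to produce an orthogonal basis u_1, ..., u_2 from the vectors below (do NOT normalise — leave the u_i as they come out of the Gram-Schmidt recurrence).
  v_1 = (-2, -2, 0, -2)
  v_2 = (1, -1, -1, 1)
Orthogonal basis:
  u_1 = (-2, -2, 0, -2)
  u_2 = (2/3, -4/3, -1, 2/3)

Apply the Gram-Schmidt recurrence
  u_1 = v_1
  u_i = v_i − Σ_{j<i} ((v_i · u_j) / (u_j · u_j)) · u_j.

Step by step this gives:
  u_1 = (-2, -2, 0, -2)
  u_2 = (2/3, -4/3, -1, 2/3)

Orthogonality check:
  u_2 · u_1 = 0 (should be 0)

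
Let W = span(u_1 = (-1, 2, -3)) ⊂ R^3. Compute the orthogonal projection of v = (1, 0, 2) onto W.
proj_W(v) = (1/2, -1, 3/2)

Set up U = [u_1 | ... | u_1] ∈ R^(3×1). The projector onto W = col(U) is P = U (U^T U)^(-1) U^T.
Compute U^T U =
  [14],
and U^T v = (-7).
Solve U^T U · c = U^T v for the coefficients: c = (-1/2). The projection is proj_W(v) = U c.
Check: (v - proj_W(v)) · u_1 = 0  (should be 0).
Result: proj_W(v) = (1/2, -1, 3/2).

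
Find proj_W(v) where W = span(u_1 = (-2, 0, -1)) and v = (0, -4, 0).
proj_W(v) = (0, 0, 0)

Set up U = [u_1 | ... | u_1] ∈ R^(3×1). The projector onto W = col(U) is P = U (U^T U)^(-1) U^T.
Compute U^T U =
  [5],
and U^T v = (0).
Solve U^T U · c = U^T v for the coefficients: c = (0). The projection is proj_W(v) = U c.
Check: (v - proj_W(v)) · u_1 = 0  (should be 0).
Result: proj_W(v) = (0, 0, 0).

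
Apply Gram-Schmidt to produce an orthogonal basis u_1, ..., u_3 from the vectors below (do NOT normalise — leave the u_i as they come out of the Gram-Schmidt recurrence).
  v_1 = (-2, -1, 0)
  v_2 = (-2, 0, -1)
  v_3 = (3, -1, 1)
Orthogonal basis:
  u_1 = (-2, -1, 0)
  u_2 = (-2/5, 4/5, -1)
  u_3 = (1/3, -2/3, -2/3)

Apply the Gram-Schmidt recurrence
  u_1 = v_1
  u_i = v_i − Σ_{j<i} ((v_i · u_j) / (u_j · u_j)) · u_j.

Step by step this gives:
  u_1 = (-2, -1, 0)
  u_2 = (-2/5, 4/5, -1)
  u_3 = (1/3, -2/3, -2/3)

Orthogonality check:
  u_2 · u_1 = 0 (should be 0)
  u_3 · u_1 = 0 (should be 0)
  u_3 · u_2 = 0 (should be 0)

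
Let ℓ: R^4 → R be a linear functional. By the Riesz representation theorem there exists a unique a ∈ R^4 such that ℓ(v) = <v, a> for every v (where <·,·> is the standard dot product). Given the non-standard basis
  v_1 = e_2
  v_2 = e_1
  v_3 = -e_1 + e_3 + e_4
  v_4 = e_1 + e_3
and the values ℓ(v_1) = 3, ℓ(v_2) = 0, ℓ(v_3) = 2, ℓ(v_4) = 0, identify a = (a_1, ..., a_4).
a = (0, 3, 0, 2)

Write a = (a_1, ..., a_4) in the standard basis. For each basis vector v_i, ℓ(v_i) = <v_i, a> is a linear equation in the a_j's. Collect the n equations into a matrix system V a = ℓ, where row i of V is v_i (expressed in the standard basis). Since V is invertible (lower-triangular with 1s on the diagonal, up to permutation), solve by back-substitution:
  V =
[[0, 1, 0, 0],
 [1, 0, 0, 0],
 [-1, 0, 1, 1],
 [1, 0, 1, 0]]
  V a = (3, 0, 2, 0)
Solving gives a = (0, 3, 0, 2).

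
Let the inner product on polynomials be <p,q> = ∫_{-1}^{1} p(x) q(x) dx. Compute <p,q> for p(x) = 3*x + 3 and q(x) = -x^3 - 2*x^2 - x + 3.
<p,q> = 54/5

Expand the product: p(x)·q(x) = -3*x^4 - 9*x^3 - 9*x^2 + 6*x + 9.
∫_{-1}^{1} of each monomial x^k gives [2/(k+1) if k even, 0 if k odd]. Integrating term-by-term (or equivalently evaluating the antiderivative F(x) = -3*x^5/5 - 9*x^4/4 - 3*x^3 + 3*x^2 + 9*x at the endpoints):
  F(1) − F(−1) = 123/20 − (-93/20) = 54/5.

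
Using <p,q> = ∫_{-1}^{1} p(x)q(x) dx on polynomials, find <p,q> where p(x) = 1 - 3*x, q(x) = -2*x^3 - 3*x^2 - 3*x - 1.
<p,q> = 22/5

Expand the product: p(x)·q(x) = 6*x^4 + 7*x^3 + 6*x^2 - 1.
∫_{-1}^{1} of each monomial x^k gives [2/(k+1) if k even, 0 if k odd]. Integrating term-by-term (or equivalently evaluating the antiderivative F(x) = 6*x^5/5 + 7*x^4/4 + 2*x^3 - x at the endpoints):
  F(1) − F(−1) = 79/20 − (-9/20) = 22/5.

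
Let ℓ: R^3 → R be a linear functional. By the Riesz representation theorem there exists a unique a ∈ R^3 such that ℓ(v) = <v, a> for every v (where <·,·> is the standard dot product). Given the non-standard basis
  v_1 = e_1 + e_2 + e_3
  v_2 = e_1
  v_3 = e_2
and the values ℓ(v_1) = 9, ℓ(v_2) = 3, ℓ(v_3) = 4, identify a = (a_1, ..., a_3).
a = (3, 4, 2)

Write a = (a_1, ..., a_3) in the standard basis. For each basis vector v_i, ℓ(v_i) = <v_i, a> is a linear equation in the a_j's. Collect the n equations into a matrix system V a = ℓ, where row i of V is v_i (expressed in the standard basis). Since V is invertible (lower-triangular with 1s on the diagonal, up to permutation), solve by back-substitution:
  V =
[[1, 1, 1],
 [1, 0, 0],
 [0, 1, 0]]
  V a = (9, 3, 4)
Solving gives a = (3, 4, 2).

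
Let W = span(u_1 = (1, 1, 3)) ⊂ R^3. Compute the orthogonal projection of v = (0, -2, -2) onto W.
proj_W(v) = (-8/11, -8/11, -24/11)

Set up U = [u_1 | ... | u_1] ∈ R^(3×1). The projector onto W = col(U) is P = U (U^T U)^(-1) U^T.
Compute U^T U =
  [11],
and U^T v = (-8).
Solve U^T U · c = U^T v for the coefficients: c = (-8/11). The projection is proj_W(v) = U c.
Check: (v - proj_W(v)) · u_1 = 0  (should be 0).
Result: proj_W(v) = (-8/11, -8/11, -24/11).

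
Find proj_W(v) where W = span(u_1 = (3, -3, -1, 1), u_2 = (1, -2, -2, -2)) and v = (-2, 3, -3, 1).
proj_W(v) = (-302/179, 283/179, 69/179, -145/179)

Set up U = [u_1 | ... | u_2] ∈ R^(4×2). The projector onto W = col(U) is P = U (U^T U)^(-1) U^T.
Compute U^T U =
  [20, 9]
  [9, 13],
and U^T v = (-11, -4).
Solve U^T U · c = U^T v for the coefficients: c = (-107/179, 19/179). The projection is proj_W(v) = U c.
Check: (v - proj_W(v)) · u_1 = 0  (should be 0).
Check: (v - proj_W(v)) · u_2 = 0  (should be 0).
Result: proj_W(v) = (-302/179, 283/179, 69/179, -145/179).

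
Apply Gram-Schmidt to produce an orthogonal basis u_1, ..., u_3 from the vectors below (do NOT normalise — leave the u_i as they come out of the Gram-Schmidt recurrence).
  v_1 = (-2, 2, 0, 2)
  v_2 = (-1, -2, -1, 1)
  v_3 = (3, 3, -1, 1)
Orthogonal basis:
  u_1 = (-2, 2, 0, 2)
  u_2 = (-1, -2, -1, 1)
  u_3 = (7/3, 2/3, -2, 5/3)

Apply the Gram-Schmidt recurrence
  u_1 = v_1
  u_i = v_i − Σ_{j<i} ((v_i · u_j) / (u_j · u_j)) · u_j.

Step by step this gives:
  u_1 = (-2, 2, 0, 2)
  u_2 = (-1, -2, -1, 1)
  u_3 = (7/3, 2/3, -2, 5/3)

Orthogonality check:
  u_2 · u_1 = 0 (should be 0)
  u_3 · u_1 = 0 (should be 0)
  u_3 · u_2 = 0 (should be 0)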